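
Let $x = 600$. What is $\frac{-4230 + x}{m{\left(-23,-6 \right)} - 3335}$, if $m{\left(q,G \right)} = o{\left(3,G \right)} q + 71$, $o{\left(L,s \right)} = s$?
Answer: $\frac{605}{521} \approx 1.1612$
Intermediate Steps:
$m{\left(q,G \right)} = 71 + G q$ ($m{\left(q,G \right)} = G q + 71 = 71 + G q$)
$\frac{-4230 + x}{m{\left(-23,-6 \right)} - 3335} = \frac{-4230 + 600}{\left(71 - -138\right) - 3335} = - \frac{3630}{\left(71 + 138\right) - 3335} = - \frac{3630}{209 - 3335} = - \frac{3630}{-3126} = \left(-3630\right) \left(- \frac{1}{3126}\right) = \frac{605}{521}$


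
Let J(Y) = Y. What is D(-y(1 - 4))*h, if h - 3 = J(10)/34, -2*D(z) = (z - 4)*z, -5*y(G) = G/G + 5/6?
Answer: 8393/3825 ≈ 2.1942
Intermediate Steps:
y(G) = -11/30 (y(G) = -(G/G + 5/6)/5 = -(1 + 5*(⅙))/5 = -(1 + ⅚)/5 = -⅕*11/6 = -11/30)
D(z) = -z*(-4 + z)/2 (D(z) = -(z - 4)*z/2 = -(-4 + z)*z/2 = -z*(-4 + z)/2)
h = 56/17 (h = 3 + 10/34 = 3 + 10*(1/34) = 3 + 5/17 = 56/17 ≈ 3.2941)
D(-y(1 - 4))*h = ((-1*(-11/30))*(4 - (-1)*(-11)/30)/2)*(56/17) = ((½)*(11/30)*(4 - 1*11/30))*(56/17) = ((½)*(11/30)*(4 - 11/30))*(56/17) = ((½)*(11/30)*(109/30))*(56/17) = (1199/1800)*(56/17) = 8393/3825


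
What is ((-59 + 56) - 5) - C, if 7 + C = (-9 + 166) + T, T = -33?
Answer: -125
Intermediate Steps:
C = 117 (C = -7 + ((-9 + 166) - 33) = -7 + (157 - 33) = -7 + 124 = 117)
((-59 + 56) - 5) - C = ((-59 + 56) - 5) - 1*117 = (-3 - 5) - 117 = -8 - 117 = -125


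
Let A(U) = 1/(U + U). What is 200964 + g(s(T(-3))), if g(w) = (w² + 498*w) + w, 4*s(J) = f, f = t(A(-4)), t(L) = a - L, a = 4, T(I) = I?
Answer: 206315169/1024 ≈ 2.0148e+5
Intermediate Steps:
A(U) = 1/(2*U)
t(L) = 4 - L
f = 33/8 (f = 4 - 1/(2*(-4)) = 4 - (-1)/(2*4) = 4 - 1*(-⅛) = 4 + ⅛ = 33/8 ≈ 4.1250)
s(J) = 33/32 (s(J) = (¼)*(33/8) = 33/32)
g(w) = w² + 499*w
200964 + g(s(T(-3))) = 200964 + 33*(499 + 33/32)/32 = 200964 + (33/32)*(16001/32) = 200964 + 528033/1024 = 206315169/1024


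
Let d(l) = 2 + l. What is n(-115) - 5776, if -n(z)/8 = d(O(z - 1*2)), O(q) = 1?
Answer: -5800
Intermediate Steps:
n(z) = -24 (n(z) = -8*(2 + 1) = -8*3 = -24)
n(-115) - 5776 = -24 - 5776 = -5800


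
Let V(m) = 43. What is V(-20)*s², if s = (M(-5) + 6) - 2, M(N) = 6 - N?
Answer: 9675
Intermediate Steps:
s = 15 (s = ((6 - 1*(-5)) + 6) - 2 = ((6 + 5) + 6) - 2 = (11 + 6) - 2 = 17 - 2 = 15)
V(-20)*s² = 43*15² = 43*225 = 9675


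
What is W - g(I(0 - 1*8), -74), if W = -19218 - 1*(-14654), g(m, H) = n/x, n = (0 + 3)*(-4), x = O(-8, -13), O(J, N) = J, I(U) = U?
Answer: -9131/2 ≈ -4565.5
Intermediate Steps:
x = -8
n = -12 (n = 3*(-4) = -12)
g(m, H) = 3/2 (g(m, H) = -12/(-8) = -12*(-1/8) = 3/2)
W = -4564 (W = -19218 + 14654 = -4564)
W - g(I(0 - 1*8), -74) = -4564 - 1*3/2 = -4564 - 3/2 = -9131/2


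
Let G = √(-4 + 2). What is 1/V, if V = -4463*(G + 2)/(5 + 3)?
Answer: -8/13389 + 4*I*√2/13389 ≈ -0.00059751 + 0.0004225*I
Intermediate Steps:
G = I*√2 (G = √(-2) = I*√2 ≈ 1.4142*I)
V = -4463/4 - 4463*I*√2/8 (V = -4463*(I*√2 + 2)/(5 + 3) = -4463*(2 + I*√2)/8 = -4463*(2 + I*√2)*(⅛) = -4463*(¼ + I*√2/8) = -(4463/4 + 4463*I*√2/8) = -4463/4 - 4463*I*√2/8 ≈ -1115.8 - 788.95*I)
1/V = 1/(-4463/4 - 4463*I*√2/8)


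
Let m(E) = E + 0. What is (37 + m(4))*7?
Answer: 287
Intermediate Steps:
m(E) = E
(37 + m(4))*7 = (37 + 4)*7 = 41*7 = 287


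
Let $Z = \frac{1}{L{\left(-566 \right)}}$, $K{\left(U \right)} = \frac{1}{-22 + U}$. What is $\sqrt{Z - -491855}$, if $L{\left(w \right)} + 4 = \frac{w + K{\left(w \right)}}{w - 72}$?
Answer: $\frac{\sqrt{670732273367292647}}{1167767} \approx 701.32$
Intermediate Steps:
$L{\left(w \right)} = -4 + \frac{w + \frac{1}{-22 + w}}{-72 + w}$ ($L{\left(w \right)} = -4 + \frac{w + \frac{1}{-22 + w}}{w - 72} = -4 + \frac{w + \frac{1}{-22 + w}}{-72 + w}$)
$Z = - \frac{375144}{1167767}$ ($Z = \frac{1}{\frac{1}{-72 - 566} \frac{1}{-22 - 566} \left(1 + 3 \left(-22 - 566\right) \left(96 - -566\right)\right)} = \frac{1}{\frac{1}{-638} \frac{1}{-588} \left(1 + 3 \left(-588\right) \left(96 + 566\right)\right)} = \frac{1}{\left(- \frac{1}{638}\right) \left(- \frac{1}{588}\right) \left(1 + 3 \left(-588\right) 662\right)} = \frac{1}{\left(- \frac{1}{638}\right) \left(- \frac{1}{588}\right) \left(1 - 1167768\right)} = \frac{1}{\left(- \frac{1}{638}\right) \left(- \frac{1}{588}\right) \left(-1167767\right)} = \frac{1}{- \frac{1167767}{375144}} = - \frac{375144}{1167767} \approx -0.32125$)
$\sqrt{Z - -491855} = \sqrt{- \frac{375144}{1167767} - -491855} = \sqrt{- \frac{375144}{1167767} + 491855} = \sqrt{\frac{574371662641}{1167767}} = \frac{\sqrt{670732273367292647}}{1167767}$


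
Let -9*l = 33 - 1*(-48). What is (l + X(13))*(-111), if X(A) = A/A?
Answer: 888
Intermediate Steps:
X(A) = 1
l = -9 (l = -(33 - 1*(-48))/9 = -(33 + 48)/9 = -⅑*81 = -9)
(l + X(13))*(-111) = (-9 + 1)*(-111) = -8*(-111) = 888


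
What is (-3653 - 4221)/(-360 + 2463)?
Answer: -7874/2103 ≈ -3.7442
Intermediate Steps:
(-3653 - 4221)/(-360 + 2463) = -7874/2103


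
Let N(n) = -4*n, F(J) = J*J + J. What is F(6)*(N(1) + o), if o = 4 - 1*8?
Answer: -336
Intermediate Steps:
F(J) = J + J² (F(J) = J² + J = J + J²)
o = -4 (o = 4 - 8 = -4)
F(6)*(N(1) + o) = (6*(1 + 6))*(-4*1 - 4) = (6*7)*(-4 - 4) = 42*(-8) = -336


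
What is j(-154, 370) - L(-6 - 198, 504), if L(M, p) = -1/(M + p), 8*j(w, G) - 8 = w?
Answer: -2737/150 ≈ -18.247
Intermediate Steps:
j(w, G) = 1 + w/8
j(-154, 370) - L(-6 - 198, 504) = (1 + (⅛)*(-154)) - (-1)/((-6 - 198) + 504) = (1 - 77/4) - (-1)/(-204 + 504) = -73/4 - (-1)/300 = -73/4 - 1*(-1/300) = -73/4 + 1/300 = -2737/150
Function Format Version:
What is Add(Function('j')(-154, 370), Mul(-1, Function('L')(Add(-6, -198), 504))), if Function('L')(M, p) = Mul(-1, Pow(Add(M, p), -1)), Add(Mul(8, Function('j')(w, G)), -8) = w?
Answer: Rational(-2737, 150) ≈ -18.247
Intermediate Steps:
Function('j')(w, G) = Add(1, Mul(Rational(1, 8), w))
Add(Function('j')(-154, 370), Mul(-1, Function('L')(Add(-6, -198), 504))) = Add(Add(1, Mul(Rational(1, 8), -154)), Mul(-1, Mul(-1, Pow(Add(Add(-6, -198), 504), -1)))) = Add(Add(1, Rational(-77, 4)), Mul(-1, Mul(-1, Pow(Add(-204, 504), -1)))) = Add(Rational(-73, 4), Mul(-1, Mul(-1, Pow(300, -1)))) = Add(Rational(-73, 4), Mul(-1, Mul(-1, Rational(1, 300)))) = Add(Rational(-73, 4), Mul(-1, Rational(-1, 300))) = Add(Rational(-73, 4), Rational(1, 300)) = Rational(-2737, 150)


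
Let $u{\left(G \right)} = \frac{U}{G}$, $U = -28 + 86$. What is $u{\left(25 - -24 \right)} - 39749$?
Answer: $- \frac{1947643}{49} \approx -39748.0$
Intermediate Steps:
$U = 58$
$u{\left(G \right)} = \frac{58}{G}$
$u{\left(25 - -24 \right)} - 39749 = \frac{58}{25 - -24} - 39749 = \frac{58}{25 + 24} - 39749 = \frac{58}{49} - 39749 = - \frac{1947643}{49}$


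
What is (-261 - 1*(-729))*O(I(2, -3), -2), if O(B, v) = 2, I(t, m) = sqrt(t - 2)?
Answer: 936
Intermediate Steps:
I(t, m) = sqrt(-2 + t)
(-261 - 1*(-729))*O(I(2, -3), -2) = (-261 - 1*(-729))*2 = (-261 + 729)*2 = 468*2 = 936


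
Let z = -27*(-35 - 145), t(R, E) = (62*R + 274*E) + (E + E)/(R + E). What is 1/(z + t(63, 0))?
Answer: 1/8766 ≈ 0.00011408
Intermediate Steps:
t(R, E) = 62*R + 274*E + 2*E/(E + R) (t(R, E) = (62*R + 274*E) + (2*E)/(E + R) = (62*R + 274*E) + 2*E/(E + R) = 62*R + 274*E + 2*E/(E + R))
z = 4860 (z = -27*(-180) = 4860)
1/(z + t(63, 0)) = 1/(4860 + 2*(0 + 31*63² + 137*0² + 168*0*63)/(0 + 63)) = 1/(4860 + 2*(0 + 31*3969 + 137*0 + 0)/63) = 1/(4860 + 2*(1/63)*(0 + 123039 + 0 + 0)) = 1/(4860 + 2*(1/63)*123039) = 1/(4860 + 3906) = 1/8766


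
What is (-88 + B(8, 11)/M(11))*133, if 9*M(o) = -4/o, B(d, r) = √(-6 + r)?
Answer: -11704 - 13167*√5/4 ≈ -19065.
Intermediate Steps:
M(o) = -4/(9*o) (M(o) = (-4/o)/9 = -4/(9*o))
(-88 + B(8, 11)/M(11))*133 = (-88 + √(-6 + 11)/((-4/9/11)))*133 = (-88 + √5/((-4/9*1/11)))*133 = (-88 + √5/(-4/99))*133 = (-88 + √5*(-99/4))*133 = (-88 - 99*√5/4)*133 = -11704 - 13167*√5/4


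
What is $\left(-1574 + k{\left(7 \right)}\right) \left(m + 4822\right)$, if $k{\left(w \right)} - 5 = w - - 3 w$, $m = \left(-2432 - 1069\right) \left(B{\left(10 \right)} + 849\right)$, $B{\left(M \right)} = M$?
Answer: $4626909517$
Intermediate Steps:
$m = -3007359$ ($m = \left(-2432 - 1069\right) \left(10 + 849\right) = \left(-3501\right) 859 = -3007359$)
$k{\left(w \right)} = 5 + 4 w$ ($k{\left(w \right)} = 5 + \left(w - - 3 w\right) = 5 + \left(w + 3 w\right) = 5 + 4 w$)
$\left(-1574 + k{\left(7 \right)}\right) \left(m + 4822\right) = \left(-1574 + \left(5 + 4 \cdot 7\right)\right) \left(-3007359 + 4822\right) = \left(-1574 + \left(5 + 28\right)\right) \left(-3002537\right) = \left(-1574 + 33\right) \left(-3002537\right) = \left(-1541\right) \left(-3002537\right) = 4626909517$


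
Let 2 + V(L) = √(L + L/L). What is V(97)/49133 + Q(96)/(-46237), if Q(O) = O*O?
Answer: -452902202/2271762521 + √2/7019 ≈ -0.19916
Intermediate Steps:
V(L) = -2 + √(1 + L) (V(L) = -2 + √(L + L/L) = -2 + √(L + 1) = -2 + √(1 + L))
Q(O) = O²
V(97)/49133 + Q(96)/(-46237) = (-2 + √(1 + 97))/49133 + 96²/(-46237) = (-2 + √98)*(1/49133) + 9216*(-1/46237) = (-2 + 7*√2)*(1/49133) - 9216/46237 = (-2/49133 + √2/7019) - 9216/46237 = -452902202/2271762521 + √2/7019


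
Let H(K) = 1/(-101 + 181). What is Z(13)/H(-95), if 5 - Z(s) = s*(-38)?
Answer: 39920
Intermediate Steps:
H(K) = 1/80
Z(s) = 5 + 38*s (Z(s) = 5 - s*(-38) = 5 - (-38)*s = 5 + 38*s)
Z(13)/H(-95) = (5 + 38*13)/(1/80) = (5 + 494)*80 = 499*80 = 39920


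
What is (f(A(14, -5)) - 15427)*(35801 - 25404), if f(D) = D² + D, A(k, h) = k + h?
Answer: -159458789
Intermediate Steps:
A(k, h) = h + k
f(D) = D + D²
(f(A(14, -5)) - 15427)*(35801 - 25404) = ((-5 + 14)*(1 + (-5 + 14)) - 15427)*(35801 - 25404) = (9*(1 + 9) - 15427)*10397 = (9*10 - 15427)*10397 = (90 - 15427)*10397 = -15337*10397 = -159458789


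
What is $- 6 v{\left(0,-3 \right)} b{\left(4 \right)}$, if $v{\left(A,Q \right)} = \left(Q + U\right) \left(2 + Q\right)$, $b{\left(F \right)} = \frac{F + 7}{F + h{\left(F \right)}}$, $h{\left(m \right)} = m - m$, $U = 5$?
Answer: $33$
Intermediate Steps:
$h{\left(m \right)} = 0$
$b{\left(F \right)} = \frac{7 + F}{F}$ ($b{\left(F \right)} = \frac{F + 7}{F + 0} = \frac{7 + F}{F}$)
$v{\left(A,Q \right)} = \left(2 + Q\right) \left(5 + Q\right)$ ($v{\left(A,Q \right)} = \left(Q + 5\right) \left(2 + Q\right) = \left(5 + Q\right) \left(2 + Q\right) = \left(2 + Q\right) \left(5 + Q\right)$)
$- 6 v{\left(0,-3 \right)} b{\left(4 \right)} = - 6 \left(10 + \left(-3\right)^{2} + 7 \left(-3\right)\right) \frac{7 + 4}{4} = - 6 \left(10 + 9 - 21\right) \frac{1}{4} \cdot 11 = \left(-6\right) \left(-2\right) \frac{11}{4} = 12 \cdot \frac{11}{4} = 33$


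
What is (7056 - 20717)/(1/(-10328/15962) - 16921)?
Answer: 70545404/87388025 ≈ 0.80727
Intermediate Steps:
(7056 - 20717)/(1/(-10328/15962) - 16921) = -13661/(1/(-10328*1/15962) - 16921) = -13661/(1/(-5164/7981) - 16921) = -13661/(-7981/5164 - 16921) = -13661/(-87388025/5164) = -13661*(-5164/87388025) = 70545404/87388025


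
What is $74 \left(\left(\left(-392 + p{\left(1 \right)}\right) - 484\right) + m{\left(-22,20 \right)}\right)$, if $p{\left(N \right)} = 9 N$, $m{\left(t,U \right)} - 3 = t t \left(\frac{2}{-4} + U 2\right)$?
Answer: $1350796$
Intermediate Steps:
$m{\left(t,U \right)} = 3 + t^{2} \left(- \frac{1}{2} + 2 U\right)$ ($m{\left(t,U \right)} = 3 + t t \left(\frac{2}{-4} + U 2\right) = 3 + t^{2} \left(2 \left(- \frac{1}{4}\right) + 2 U\right) = 3 + t^{2} \left(- \frac{1}{2} + 2 U\right)$)
$74 \left(\left(\left(-392 + p{\left(1 \right)}\right) - 484\right) + m{\left(-22,20 \right)}\right) = 74 \left(\left(\left(-392 + 9 \cdot 1\right) - 484\right) + \left(3 - \frac{\left(-22\right)^{2}}{2} + 2 \cdot 20 \left(-22\right)^{2}\right)\right) = 74 \left(\left(\left(-392 + 9\right) - 484\right) + \left(3 - 242 + 2 \cdot 20 \cdot 484\right)\right) = 74 \left(\left(-383 - 484\right) + \left(3 - 242 + 19360\right)\right) = 74 \left(-867 + 19121\right) = 74 \cdot 18254 = 1350796$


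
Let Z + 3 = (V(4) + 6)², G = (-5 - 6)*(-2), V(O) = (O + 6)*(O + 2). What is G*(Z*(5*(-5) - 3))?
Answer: -2681448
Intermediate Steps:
V(O) = (2 + O)*(6 + O) (V(O) = (6 + O)*(2 + O) = (2 + O)*(6 + O))
G = 22 (G = -11*(-2) = 22)
Z = 4353 (Z = -3 + ((12 + 4² + 8*4) + 6)² = -3 + ((12 + 16 + 32) + 6)² = -3 + (60 + 6)² = -3 + 66² = -3 + 4356 = 4353)
G*(Z*(5*(-5) - 3)) = 22*(4353*(5*(-5) - 3)) = 22*(4353*(-25 - 3)) = 22*(4353*(-28)) = 22*(-121884) = -2681448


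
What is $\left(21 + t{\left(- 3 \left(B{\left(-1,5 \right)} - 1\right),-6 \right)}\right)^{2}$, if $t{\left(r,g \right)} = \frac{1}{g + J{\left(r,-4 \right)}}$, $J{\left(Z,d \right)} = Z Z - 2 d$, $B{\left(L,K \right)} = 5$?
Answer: $\frac{9406489}{21316} \approx 441.29$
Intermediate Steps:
$J{\left(Z,d \right)} = Z^{2} - 2 d$
$t{\left(r,g \right)} = \frac{1}{8 + g + r^{2}}$ ($t{\left(r,g \right)} = \frac{1}{g + \left(r^{2} - -8\right)} = \frac{1}{g + \left(r^{2} + 8\right)} = \frac{1}{g + \left(8 + r^{2}\right)} = \frac{1}{8 + g + r^{2}}$)
$\left(21 + t{\left(- 3 \left(B{\left(-1,5 \right)} - 1\right),-6 \right)}\right)^{2} = \left(21 + \frac{1}{8 - 6 + \left(- 3 \left(5 - 1\right)\right)^{2}}\right)^{2} = \left(21 + \frac{1}{8 - 6 + \left(\left(-3\right) 4\right)^{2}}\right)^{2} = \left(21 + \frac{1}{8 - 6 + \left(-12\right)^{2}}\right)^{2} = \left(21 + \frac{1}{8 - 6 + 144}\right)^{2} = \left(21 + \frac{1}{146}\right)^{2} = \left(\frac{3067}{146}\right)^{2} = \frac{9406489}{21316}$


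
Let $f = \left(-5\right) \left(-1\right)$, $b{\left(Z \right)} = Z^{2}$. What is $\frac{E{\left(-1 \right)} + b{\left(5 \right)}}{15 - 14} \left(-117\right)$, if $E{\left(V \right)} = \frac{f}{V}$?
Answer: $-2340$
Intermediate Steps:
$f = 5$
$E{\left(V \right)} = \frac{5}{V}$
$\frac{E{\left(-1 \right)} + b{\left(5 \right)}}{15 - 14} \left(-117\right) = \frac{\frac{5}{-1} + 5^{2}}{15 - 14} \left(-117\right) = \frac{5 \left(-1\right) + 25}{1} \left(-117\right) = \left(-5 + 25\right) 1 \left(-117\right) = 20 \cdot 1 \left(-117\right) = 20 \left(-117\right) = -2340$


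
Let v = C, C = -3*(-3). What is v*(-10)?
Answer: -90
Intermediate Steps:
C = 9
v = 9
v*(-10) = 9*(-10) = -90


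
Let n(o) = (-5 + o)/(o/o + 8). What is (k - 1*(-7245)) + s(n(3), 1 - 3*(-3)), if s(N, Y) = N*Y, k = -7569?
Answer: -2936/9 ≈ -326.22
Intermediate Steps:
n(o) = -5/9 + o/9 (n(o) = (-5 + o)/(1 + 8) = (-5 + o)/9 = (-5 + o)*(1/9) = -5/9 + o/9)
(k - 1*(-7245)) + s(n(3), 1 - 3*(-3)) = (-7569 - 1*(-7245)) + (-5/9 + (1/9)*3)*(1 - 3*(-3)) = (-7569 + 7245) + (-5/9 + 1/3)*(1 + 9) = -324 - 2/9*10 = -324 - 20/9 = -2936/9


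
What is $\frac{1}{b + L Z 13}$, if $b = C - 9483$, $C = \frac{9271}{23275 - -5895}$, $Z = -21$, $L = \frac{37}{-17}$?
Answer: $- \frac{495890}{4407721093} \approx -0.0001125$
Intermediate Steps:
$L = - \frac{37}{17}$ ($L = 37 \left(- \frac{1}{17}\right) = - \frac{37}{17} \approx -2.1765$)
$C = \frac{9271}{29170}$ ($C = \frac{9271}{23275 + 5895} = \frac{9271}{29170} \approx 0.31783$)
$b = - \frac{276609839}{29170}$ ($b = \frac{9271}{29170} - 9483 = - \frac{276609839}{29170} \approx -9482.7$)
$\frac{1}{b + L Z 13} = \frac{1}{- \frac{276609839}{29170} + \left(- \frac{37}{17}\right) \left(-21\right) 13} = \frac{1}{- \frac{276609839}{29170} + \frac{777}{17} \cdot 13} = \frac{1}{- \frac{276609839}{29170} + \frac{10101}{17}} = \frac{1}{- \frac{4407721093}{495890}} = - \frac{495890}{4407721093}$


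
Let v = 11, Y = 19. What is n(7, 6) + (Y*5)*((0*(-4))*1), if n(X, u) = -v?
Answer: -11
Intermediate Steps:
n(X, u) = -11 (n(X, u) = -1*11 = -11)
n(7, 6) + (Y*5)*((0*(-4))*1) = -11 + (19*5)*((0*(-4))*1) = -11 + 95*(0*1) = -11 + 95*0 = -11 + 0 = -11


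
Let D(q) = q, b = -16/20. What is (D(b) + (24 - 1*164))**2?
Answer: 495616/25 ≈ 19825.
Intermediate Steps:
b = -4/5 (b = -16*1/20 = -4/5 ≈ -0.80000)
(D(b) + (24 - 1*164))**2 = (-4/5 + (24 - 1*164))**2 = (-4/5 + (24 - 164))**2 = (-4/5 - 140)**2 = (-704/5)**2 = 495616/25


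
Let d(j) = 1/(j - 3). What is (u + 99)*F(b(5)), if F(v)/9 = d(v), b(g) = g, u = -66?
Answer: 297/2 ≈ 148.50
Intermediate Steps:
d(j) = 1/(-3 + j)
F(v) = 9/(-3 + v)
(u + 99)*F(b(5)) = (-66 + 99)*(9/(-3 + 5)) = 33*(9/2) = 297/2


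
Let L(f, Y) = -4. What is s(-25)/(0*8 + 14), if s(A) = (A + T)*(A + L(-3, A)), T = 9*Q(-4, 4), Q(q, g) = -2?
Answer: 1247/14 ≈ 89.071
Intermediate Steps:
T = -18 (T = 9*(-2) = -18)
s(A) = (-18 + A)*(-4 + A) (s(A) = (A - 18)*(A - 4) = (-18 + A)*(-4 + A))
s(-25)/(0*8 + 14) = (72 + (-25)² - 22*(-25))/(0*8 + 14) = (72 + 625 + 550)/(0 + 14) = 1247/14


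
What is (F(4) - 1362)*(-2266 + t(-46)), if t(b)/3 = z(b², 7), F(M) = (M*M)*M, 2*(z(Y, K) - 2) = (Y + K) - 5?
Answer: -1190266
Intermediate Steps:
z(Y, K) = -½ + K/2 + Y/2 (z(Y, K) = 2 + ((Y + K) - 5)/2 = 2 + ((K + Y) - 5)/2 = 2 + (-5 + K + Y)/2 = 2 + (-5/2 + K/2 + Y/2) = -½ + K/2 + Y/2)
F(M) = M³ (F(M) = M²*M = M³)
t(b) = 9 + 3*b²/2 (t(b) = 3*(-½ + (½)*7 + b²/2) = 3*(-½ + 7/2 + b²/2) = 3*(3 + b²/2) = 9 + 3*b²/2)
(F(4) - 1362)*(-2266 + t(-46)) = (4³ - 1362)*(-2266 + (9 + (3/2)*(-46)²)) = (64 - 1362)*(-2266 + (9 + (3/2)*2116)) = -1298*(-2266 + (9 + 3174)) = -1298*(-2266 + 3183) = -1298*917 = -1190266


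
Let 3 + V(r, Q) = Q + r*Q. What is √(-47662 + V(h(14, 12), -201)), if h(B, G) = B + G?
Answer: 2*I*√13273 ≈ 230.42*I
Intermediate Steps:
V(r, Q) = -3 + Q + Q*r (V(r, Q) = -3 + (Q + r*Q) = -3 + (Q + Q*r) = -3 + Q + Q*r)
√(-47662 + V(h(14, 12), -201)) = √(-47662 + (-3 - 201 - 201*(14 + 12))) = √(-47662 + (-3 - 201 - 201*26)) = √(-47662 + (-3 - 201 - 5226)) = √(-47662 - 5430) = √(-53092) = 2*I*√13273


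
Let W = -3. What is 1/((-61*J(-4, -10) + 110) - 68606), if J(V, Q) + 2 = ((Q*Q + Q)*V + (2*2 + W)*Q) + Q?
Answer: -1/45194 ≈ -2.2127e-5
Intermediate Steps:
J(V, Q) = -2 + 2*Q + V*(Q + Q**2) (J(V, Q) = -2 + (((Q*Q + Q)*V + (2*2 - 3)*Q) + Q) = -2 + (((Q**2 + Q)*V + (4 - 3)*Q) + Q) = -2 + (((Q + Q**2)*V + 1*Q) + Q) = -2 + ((V*(Q + Q**2) + Q) + Q) = -2 + ((Q + V*(Q + Q**2)) + Q) = -2 + (2*Q + V*(Q + Q**2)) = -2 + 2*Q + V*(Q + Q**2))
1/((-61*J(-4, -10) + 110) - 68606) = 1/((-61*(-2 + 2*(-10) - 10*(-4) - 4*(-10)**2) + 110) - 68606) = 1/((-61*(-2 - 20 + 40 - 4*100) + 110) - 68606) = 1/((-61*(-2 - 20 + 40 - 400) + 110) - 68606) = 1/((-61*(-382) + 110) - 68606) = 1/((23302 + 110) - 68606) = 1/(23412 - 68606) = 1/(-45194) = -1/45194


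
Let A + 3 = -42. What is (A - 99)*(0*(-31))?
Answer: 0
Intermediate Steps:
A = -45 (A = -3 - 42 = -45)
(A - 99)*(0*(-31)) = (-45 - 99)*(0*(-31)) = -144*0 = 0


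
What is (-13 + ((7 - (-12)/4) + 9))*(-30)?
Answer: -180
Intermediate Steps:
(-13 + ((7 - (-12)/4) + 9))*(-30) = (-13 + ((7 - 1*(-3)) + 9))*(-30) = (-13 + ((7 + 3) + 9))*(-30) = (-13 + (10 + 9))*(-30) = (-13 + 19)*(-30) = 6*(-30) = -180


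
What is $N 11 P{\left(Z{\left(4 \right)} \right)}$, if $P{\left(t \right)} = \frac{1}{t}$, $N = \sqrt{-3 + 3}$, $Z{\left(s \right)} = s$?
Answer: $0$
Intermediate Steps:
$N = 0$ ($N = \sqrt{0} = 0$)
$N 11 P{\left(Z{\left(4 \right)} \right)} = \frac{0 \cdot 11}{4} = 0 \cdot \frac{1}{4} = 0$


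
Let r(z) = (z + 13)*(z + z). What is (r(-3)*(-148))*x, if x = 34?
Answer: 301920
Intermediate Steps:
r(z) = 2*z*(13 + z) (r(z) = (13 + z)*(2*z) = 2*z*(13 + z))
(r(-3)*(-148))*x = ((2*(-3)*(13 - 3))*(-148))*34 = ((2*(-3)*10)*(-148))*34 = -60*(-148)*34 = 8880*34 = 301920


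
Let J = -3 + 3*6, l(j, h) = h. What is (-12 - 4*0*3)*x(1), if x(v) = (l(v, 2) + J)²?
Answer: -3468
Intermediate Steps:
J = 15 (J = -3 + 18 = 15)
x(v) = 289 (x(v) = (2 + 15)² = 17² = 289)
(-12 - 4*0*3)*x(1) = (-12 - 4*0*3)*289 = (-12 + 0*3)*289 = (-12 + 0)*289 = -12*289 = -3468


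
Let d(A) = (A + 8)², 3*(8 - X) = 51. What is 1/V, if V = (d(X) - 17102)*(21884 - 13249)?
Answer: -1/147667135 ≈ -6.7720e-9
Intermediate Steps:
X = -9 (X = 8 - ⅓*51 = 8 - 17 = -9)
d(A) = (8 + A)²
V = -147667135 (V = ((8 - 9)² - 17102)*(21884 - 13249) = ((-1)² - 17102)*8635 = (1 - 17102)*8635 = -17101*8635 = -147667135)
1/V = 1/(-147667135) = -1/147667135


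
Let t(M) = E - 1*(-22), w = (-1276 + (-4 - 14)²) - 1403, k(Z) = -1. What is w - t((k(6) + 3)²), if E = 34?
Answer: -2411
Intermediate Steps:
w = -2355 (w = (-1276 + (-18)²) - 1403 = (-1276 + 324) - 1403 = -952 - 1403 = -2355)
t(M) = 56 (t(M) = 34 - 1*(-22) = 34 + 22 = 56)
w - t((k(6) + 3)²) = -2355 - 1*56 = -2355 - 56 = -2411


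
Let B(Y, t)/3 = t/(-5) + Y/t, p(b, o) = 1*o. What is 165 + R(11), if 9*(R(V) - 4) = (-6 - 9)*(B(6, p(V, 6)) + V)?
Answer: 455/3 ≈ 151.67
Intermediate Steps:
p(b, o) = o
B(Y, t) = -3*t/5 + 3*Y/t (B(Y, t) = 3*(t/(-5) + Y/t) = 3*(t*(-1/5) + Y/t) = 3*(-t/5 + Y/t) = -3*t/5 + 3*Y/t)
R(V) = 5 - 5*V/3 (R(V) = 4 + ((-6 - 9)*((-3/5*6 + 3*6/6) + V))/9 = 4 + (-15*((-18/5 + 3*6*(1/6)) + V))/9 = 4 + (-15*((-18/5 + 3) + V))/9 = 4 + (-15*(-3/5 + V))/9 = 4 + (9 - 15*V)/9 = 4 + (1 - 5*V/3) = 5 - 5*V/3)
165 + R(11) = 165 + (5 - 5/3*11) = 165 + (5 - 55/3) = 165 - 40/3 = 455/3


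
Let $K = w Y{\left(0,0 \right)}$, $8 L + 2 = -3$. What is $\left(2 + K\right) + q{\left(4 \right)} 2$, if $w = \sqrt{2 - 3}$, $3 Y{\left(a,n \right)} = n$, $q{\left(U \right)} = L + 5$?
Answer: $\frac{43}{4} \approx 10.75$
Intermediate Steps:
$L = - \frac{5}{8}$ ($L = - \frac{1}{4} + \frac{1}{8} \left(-3\right) = - \frac{1}{4} - \frac{3}{8} = - \frac{5}{8} \approx -0.625$)
$q{\left(U \right)} = \frac{35}{8}$ ($q{\left(U \right)} = - \frac{5}{8} + 5 = \frac{35}{8}$)
$Y{\left(a,n \right)} = \frac{n}{3}$
$w = i$ ($w = \sqrt{-1} = i \approx 1.0 i$)
$K = 0$ ($K = i \frac{1}{3} \cdot 0 = i 0 = 0$)
$\left(2 + K\right) + q{\left(4 \right)} 2 = \left(2 + 0\right) + \frac{35}{8} \cdot 2 = 2 + \frac{35}{4} = \frac{43}{4}$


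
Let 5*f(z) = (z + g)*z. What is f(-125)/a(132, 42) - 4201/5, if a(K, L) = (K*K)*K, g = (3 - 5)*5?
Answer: -357857359/425920 ≈ -840.20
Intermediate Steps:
g = -10 (g = -2*5 = -10)
a(K, L) = K**3 (a(K, L) = K**2*K = K**3)
f(z) = z*(-10 + z)/5 (f(z) = ((z - 10)*z)/5 = ((-10 + z)*z)/5 = (z*(-10 + z))/5 = z*(-10 + z)/5)
f(-125)/a(132, 42) - 4201/5 = ((1/5)*(-125)*(-10 - 125))/(132**3) - 4201/5 = ((1/5)*(-125)*(-135))/2299968 - 4201*1/5 = 3375*(1/2299968) - 4201/5 = 125/85184 - 4201/5 = -357857359/425920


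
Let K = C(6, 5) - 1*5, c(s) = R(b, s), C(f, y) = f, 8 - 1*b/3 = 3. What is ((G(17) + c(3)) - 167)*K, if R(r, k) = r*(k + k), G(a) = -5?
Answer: -82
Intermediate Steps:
b = 15 (b = 24 - 3*3 = 24 - 9 = 15)
R(r, k) = 2*k*r (R(r, k) = r*(2*k) = 2*k*r)
c(s) = 30*s (c(s) = 2*s*15 = 30*s)
K = 1 (K = 6 - 1*5 = 6 - 5 = 1)
((G(17) + c(3)) - 167)*K = ((-5 + 30*3) - 167)*1 = ((-5 + 90) - 167)*1 = (85 - 167)*1 = -82*1 = -82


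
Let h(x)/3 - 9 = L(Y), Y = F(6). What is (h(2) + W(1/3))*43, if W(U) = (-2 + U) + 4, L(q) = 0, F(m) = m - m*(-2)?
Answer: 3784/3 ≈ 1261.3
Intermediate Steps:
F(m) = 3*m (F(m) = m - (-2)*m = m + 2*m = 3*m)
Y = 18 (Y = 3*6 = 18)
W(U) = 2 + U
h(x) = 27 (h(x) = 27 + 3*0 = 27 + 0 = 27)
(h(2) + W(1/3))*43 = (27 + (2 + 1/3))*43 = (27 + (2 + ⅓))*43 = (27 + 7/3)*43 = (88/3)*43 = 3784/3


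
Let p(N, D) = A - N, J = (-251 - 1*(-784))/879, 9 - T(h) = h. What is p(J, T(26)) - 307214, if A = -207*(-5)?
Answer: -269131874/879 ≈ -3.0618e+5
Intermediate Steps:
T(h) = 9 - h
A = 1035
J = 533/879 (J = (-251 + 784)*(1/879) = 533*(1/879) = 533/879 ≈ 0.60637)
p(N, D) = 1035 - N
p(J, T(26)) - 307214 = (1035 - 1*533/879) - 307214 = (1035 - 533/879) - 307214 = 909232/879 - 307214 = -269131874/879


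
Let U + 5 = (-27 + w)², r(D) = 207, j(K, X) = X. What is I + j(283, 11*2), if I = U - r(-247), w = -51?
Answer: 5894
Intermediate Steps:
U = 6079 (U = -5 + (-27 - 51)² = -5 + (-78)² = -5 + 6084 = 6079)
I = 5872 (I = 6079 - 1*207 = 6079 - 207 = 5872)
I + j(283, 11*2) = 5872 + 11*2 = 5872 + 22 = 5894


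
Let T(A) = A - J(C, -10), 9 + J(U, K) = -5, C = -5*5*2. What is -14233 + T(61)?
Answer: -14158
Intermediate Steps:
C = -50 (C = -25*2 = -50)
J(U, K) = -14 (J(U, K) = -9 - 5 = -14)
T(A) = 14 + A (T(A) = A - 1*(-14) = A + 14 = 14 + A)
-14233 + T(61) = -14233 + (14 + 61) = -14233 + 75 = -14158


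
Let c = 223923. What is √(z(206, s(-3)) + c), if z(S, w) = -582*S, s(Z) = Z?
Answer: 3*√11559 ≈ 322.54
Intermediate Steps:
√(z(206, s(-3)) + c) = √(-582*206 + 223923) = √(-119892 + 223923) = √104031 = 3*√11559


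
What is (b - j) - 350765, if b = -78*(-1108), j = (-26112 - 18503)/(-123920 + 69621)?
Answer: -14353496574/54299 ≈ -2.6434e+5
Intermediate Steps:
j = 44615/54299 (j = -44615/(-54299) = -44615*(-1/54299) = 44615/54299 ≈ 0.82165)
b = 86424
(b - j) - 350765 = (86424 - 1*44615/54299) - 350765 = (86424 - 44615/54299) - 350765 = 4692692161/54299 - 350765 = -14353496574/54299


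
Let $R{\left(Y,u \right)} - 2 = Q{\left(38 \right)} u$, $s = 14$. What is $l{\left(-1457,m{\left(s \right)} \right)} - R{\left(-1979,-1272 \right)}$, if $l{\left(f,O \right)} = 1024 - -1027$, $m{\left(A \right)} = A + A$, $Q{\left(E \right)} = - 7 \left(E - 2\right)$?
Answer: $-318495$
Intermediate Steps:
$Q{\left(E \right)} = 14 - 7 E$ ($Q{\left(E \right)} = - 7 \left(-2 + E\right) = 14 - 7 E$)
$m{\left(A \right)} = 2 A$
$R{\left(Y,u \right)} = 2 - 252 u$ ($R{\left(Y,u \right)} = 2 + \left(14 - 266\right) u = 2 - 252 u$)
$l{\left(f,O \right)} = 2051$ ($l{\left(f,O \right)} = 1024 + 1027 = 2051$)
$l{\left(-1457,m{\left(s \right)} \right)} - R{\left(-1979,-1272 \right)} = 2051 - \left(2 - -320544\right) = 2051 - \left(2 + 320544\right) = 2051 - 320546 = -318495$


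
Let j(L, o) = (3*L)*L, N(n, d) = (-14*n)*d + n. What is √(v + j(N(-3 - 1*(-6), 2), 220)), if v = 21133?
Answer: 4*√2551 ≈ 202.03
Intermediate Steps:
N(n, d) = n - 14*d*n (N(n, d) = -14*d*n + n = n - 14*d*n)
j(L, o) = 3*L²
√(v + j(N(-3 - 1*(-6), 2), 220)) = √(21133 + 3*((-3 - 1*(-6))*(1 - 14*2))²) = √(21133 + 3*((-3 + 6)*(1 - 28))²) = √(21133 + 3*(3*(-27))²) = √(21133 + 3*(-81)²) = √(21133 + 3*6561) = √(21133 + 19683) = √40816 = 4*√2551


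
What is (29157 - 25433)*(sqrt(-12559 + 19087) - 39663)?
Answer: -147705012 + 29792*sqrt(102) ≈ -1.4740e+8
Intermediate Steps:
(29157 - 25433)*(sqrt(-12559 + 19087) - 39663) = 3724*(sqrt(6528) - 39663) = 3724*(8*sqrt(102) - 39663) = 3724*(-39663 + 8*sqrt(102)) = -147705012 + 29792*sqrt(102)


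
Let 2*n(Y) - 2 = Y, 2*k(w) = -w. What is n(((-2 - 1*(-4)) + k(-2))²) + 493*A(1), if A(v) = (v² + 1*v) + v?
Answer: 2969/2 ≈ 1484.5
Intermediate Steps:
k(w) = -w/2 (k(w) = (-w)/2 = -w/2)
A(v) = v² + 2*v (A(v) = (v² + v) + v = (v + v²) + v = v² + 2*v)
n(Y) = 1 + Y/2
n(((-2 - 1*(-4)) + k(-2))²) + 493*A(1) = (1 + ((-2 - 1*(-4)) - ½*(-2))²/2) + 493*(1*(2 + 1)) = (1 + ((-2 + 4) + 1)²/2) + 493*(1*3) = (1 + (2 + 1)²/2) + 493*3 = (1 + (½)*3²) + 1479 = (1 + (½)*9) + 1479 = (1 + 9/2) + 1479 = 11/2 + 1479 = 2969/2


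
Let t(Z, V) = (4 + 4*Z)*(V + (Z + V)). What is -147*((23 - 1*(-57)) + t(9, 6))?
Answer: -135240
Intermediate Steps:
t(Z, V) = (4 + 4*Z)*(Z + 2*V) (t(Z, V) = (4 + 4*Z)*(V + (V + Z)) = (4 + 4*Z)*(Z + 2*V))
-147*((23 - 1*(-57)) + t(9, 6)) = -147*((23 - 1*(-57)) + (4*9 + 4*9² + 8*6 + 8*6*9)) = -147*((23 + 57) + (36 + 4*81 + 48 + 432)) = -147*(80 + (36 + 324 + 48 + 432)) = -147*(80 + 840) = -147*920 = -135240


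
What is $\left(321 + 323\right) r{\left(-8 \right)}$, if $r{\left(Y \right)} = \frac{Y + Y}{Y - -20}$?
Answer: $- \frac{2576}{3} \approx -858.67$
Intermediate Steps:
$r{\left(Y \right)} = \frac{2 Y}{20 + Y}$ ($r{\left(Y \right)} = \frac{2 Y}{Y + 20} = \frac{2 Y}{20 + Y}$)
$\left(321 + 323\right) r{\left(-8 \right)} = \left(321 + 323\right) 2 \left(-8\right) \frac{1}{20 - 8} = 644 \cdot 2 \left(-8\right) \frac{1}{12} = 644 \left(- \frac{4}{3}\right) = - \frac{2576}{3}$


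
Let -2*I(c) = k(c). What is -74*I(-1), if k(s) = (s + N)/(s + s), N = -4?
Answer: 185/2 ≈ 92.500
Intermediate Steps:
k(s) = (-4 + s)/(2*s) (k(s) = (s - 4)/(s + s) = (-4 + s)/((2*s)) = (-4 + s)*(1/(2*s)) = (-4 + s)/(2*s))
I(c) = -(-4 + c)/(4*c)
-74*I(-1) = -37*(4 - 1*(-1))/(2*(-1)) = -37*(-1)*(4 + 1)/2 = -37*(-1)*5/2 = -74*(-5/4) = 185/2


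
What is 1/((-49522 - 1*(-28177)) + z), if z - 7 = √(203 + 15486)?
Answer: -21338/455294555 - √15689/455294555 ≈ -4.7141e-5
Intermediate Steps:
z = 7 + √15689 (z = 7 + √(203 + 15486) = 7 + √15689 ≈ 132.26)
1/((-49522 - 1*(-28177)) + z) = 1/((-49522 - 1*(-28177)) + (7 + √15689)) = 1/((-49522 + 28177) + (7 + √15689)) = 1/(-21345 + (7 + √15689)) = 1/(-21338 + √15689)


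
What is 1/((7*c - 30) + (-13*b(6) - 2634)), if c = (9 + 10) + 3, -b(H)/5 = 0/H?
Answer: -1/2510 ≈ -0.00039841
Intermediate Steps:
b(H) = 0 (b(H) = -0/H = -5*0 = 0)
c = 22 (c = 19 + 3 = 22)
1/((7*c - 30) + (-13*b(6) - 2634)) = 1/((7*22 - 30) + (-13*0 - 2634)) = 1/((154 - 30) + (0 - 2634)) = 1/(124 - 2634) = 1/(-2510) = -1/2510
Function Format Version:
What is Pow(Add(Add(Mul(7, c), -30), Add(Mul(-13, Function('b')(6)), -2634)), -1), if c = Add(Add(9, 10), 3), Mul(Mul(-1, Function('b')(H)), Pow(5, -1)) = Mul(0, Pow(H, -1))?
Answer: Rational(-1, 2510) ≈ -0.00039841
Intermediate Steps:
Function('b')(H) = 0 (Function('b')(H) = Mul(-5, Mul(0, Pow(H, -1))) = Mul(-5, 0) = 0)
c = 22 (c = Add(19, 3) = 22)
Pow(Add(Add(Mul(7, c), -30), Add(Mul(-13, Function('b')(6)), -2634)), -1) = Pow(Add(Add(Mul(7, 22), -30), Add(Mul(-13, 0), -2634)), -1) = Pow(Add(Add(154, -30), Add(0, -2634)), -1) = Pow(Add(124, -2634), -1) = Pow(-2510, -1) = Rational(-1, 2510)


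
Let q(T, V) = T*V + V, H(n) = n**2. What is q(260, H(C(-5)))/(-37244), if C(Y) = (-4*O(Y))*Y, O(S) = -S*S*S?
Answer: -407812500/9311 ≈ -43799.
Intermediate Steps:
O(S) = -S**3 (O(S) = -S**2*S = -S**3)
C(Y) = 4*Y**4 (C(Y) = (-(-4)*Y**3)*Y = (4*Y**3)*Y = 4*Y**4)
q(T, V) = V + T*V
q(260, H(C(-5)))/(-37244) = ((4*(-5)**4)**2*(1 + 260))/(-37244) = ((4*625)**2*261)*(-1/37244) = (2500**2*261)*(-1/37244) = (6250000*261)*(-1/37244) = 1631250000*(-1/37244) = -407812500/9311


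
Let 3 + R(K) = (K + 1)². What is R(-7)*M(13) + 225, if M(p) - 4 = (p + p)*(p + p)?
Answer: 22665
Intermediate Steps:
R(K) = -3 + (1 + K)² (R(K) = -3 + (K + 1)² = -3 + (1 + K)²)
M(p) = 4 + 4*p² (M(p) = 4 + (p + p)*(p + p) = 4 + (2*p)*(2*p) = 4 + 4*p²)
R(-7)*M(13) + 225 = (-3 + (1 - 7)²)*(4 + 4*13²) + 225 = (-3 + (-6)²)*(4 + 4*169) + 225 = (-3 + 36)*(4 + 676) + 225 = 33*680 + 225 = 22440 + 225 = 22665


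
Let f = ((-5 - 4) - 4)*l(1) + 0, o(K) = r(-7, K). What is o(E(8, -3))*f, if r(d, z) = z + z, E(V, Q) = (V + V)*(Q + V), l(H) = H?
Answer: -2080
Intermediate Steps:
E(V, Q) = 2*V*(Q + V) (E(V, Q) = (2*V)*(Q + V) = 2*V*(Q + V))
r(d, z) = 2*z
o(K) = 2*K
f = -13 (f = ((-5 - 4) - 4)*1 + 0 = (-9 - 4)*1 + 0 = -13*1 + 0 = -13 + 0 = -13)
o(E(8, -3))*f = (2*(2*8*(-3 + 8)))*(-13) = (2*(2*8*5))*(-13) = (2*80)*(-13) = 160*(-13) = -2080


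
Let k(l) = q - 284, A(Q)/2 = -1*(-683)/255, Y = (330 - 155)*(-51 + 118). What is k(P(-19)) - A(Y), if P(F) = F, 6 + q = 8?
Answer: -73276/255 ≈ -287.36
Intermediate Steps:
q = 2 (q = -6 + 8 = 2)
Y = 11725 (Y = 175*67 = 11725)
A(Q) = 1366/255 (A(Q) = 2*(-1*(-683)/255) = 2*(683*(1/255)) = 2*(683/255) = 1366/255)
k(l) = -282 (k(l) = 2 - 284 = -282)
k(P(-19)) - A(Y) = -282 - 1*1366/255 = -282 - 1366/255 = -73276/255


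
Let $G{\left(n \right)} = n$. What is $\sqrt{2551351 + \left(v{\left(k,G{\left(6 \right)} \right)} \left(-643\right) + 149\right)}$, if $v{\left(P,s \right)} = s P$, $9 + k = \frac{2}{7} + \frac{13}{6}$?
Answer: $\frac{5 \sqrt{5050451}}{7} \approx 1605.2$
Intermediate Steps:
$k = - \frac{275}{42}$ ($k = -9 + \left(\frac{2}{7} + \frac{13}{6}\right) = -9 + \frac{103}{42} = - \frac{275}{42} \approx -6.5476$)
$v{\left(P,s \right)} = P s$
$\sqrt{2551351 + \left(v{\left(k,G{\left(6 \right)} \right)} \left(-643\right) + 149\right)} = \sqrt{2551351 + \left(\left(- \frac{275}{42}\right) 6 \left(-643\right) + 149\right)} = \sqrt{2551351 + \left(\left(- \frac{275}{7}\right) \left(-643\right) + 149\right)} = \sqrt{2551351 + \left(\frac{176825}{7} + 149\right)} = \sqrt{2551351 + \frac{177868}{7}} = \sqrt{\frac{18037325}{7}} = \frac{5 \sqrt{5050451}}{7}$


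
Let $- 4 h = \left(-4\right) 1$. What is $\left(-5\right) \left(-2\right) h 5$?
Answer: $50$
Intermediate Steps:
$h = 1$ ($h = - \frac{\left(-4\right) 1}{4} = \left(- \frac{1}{4}\right) \left(-4\right) = 1$)
$\left(-5\right) \left(-2\right) h 5 = \left(-5\right) \left(-2\right) 1 \cdot 5 = 10 \cdot 5 = 50$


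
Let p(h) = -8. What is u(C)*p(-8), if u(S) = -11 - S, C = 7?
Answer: 144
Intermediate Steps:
u(C)*p(-8) = (-11 - 1*7)*(-8) = (-11 - 7)*(-8) = -18*(-8) = 144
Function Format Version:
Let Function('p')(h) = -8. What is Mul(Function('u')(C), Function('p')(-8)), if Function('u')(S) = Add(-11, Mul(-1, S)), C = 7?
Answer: 144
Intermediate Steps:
Mul(Function('u')(C), Function('p')(-8)) = Mul(Add(-11, Mul(-1, 7)), -8) = Mul(Add(-11, -7), -8) = Mul(-18, -8) = 144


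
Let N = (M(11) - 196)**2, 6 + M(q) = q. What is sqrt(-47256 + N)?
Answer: 5*I*sqrt(431) ≈ 103.8*I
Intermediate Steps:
M(q) = -6 + q
N = 36481 (N = ((-6 + 11) - 196)**2 = (5 - 196)**2 = (-191)**2 = 36481)
sqrt(-47256 + N) = sqrt(-47256 + 36481) = sqrt(-10775) = 5*I*sqrt(431)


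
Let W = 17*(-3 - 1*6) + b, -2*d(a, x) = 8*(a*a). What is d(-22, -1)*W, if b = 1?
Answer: 294272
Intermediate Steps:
d(a, x) = -4*a² (d(a, x) = -4*a*a = -4*a²)
W = -152 (W = 17*(-3 - 1*6) + 1 = 17*(-3 - 6) + 1 = 17*(-9) + 1 = -153 + 1 = -152)
d(-22, -1)*W = -4*(-22)²*(-152) = -4*484*(-152) = -1936*(-152) = 294272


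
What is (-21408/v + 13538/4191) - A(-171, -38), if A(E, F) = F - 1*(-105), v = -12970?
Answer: -1688314151/27178635 ≈ -62.119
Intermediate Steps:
A(E, F) = 105 + F (A(E, F) = F + 105 = 105 + F)
(-21408/v + 13538/4191) - A(-171, -38) = (-21408/(-12970) + 13538/4191) - (105 - 38) = (-21408*(-1/12970) + 13538*(1/4191)) - 1*67 = (10704/6485 + 13538/4191) - 67 = 132654394/27178635 - 67 = -1688314151/27178635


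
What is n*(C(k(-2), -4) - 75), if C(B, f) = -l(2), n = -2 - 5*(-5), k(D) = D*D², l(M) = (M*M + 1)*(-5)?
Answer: -1150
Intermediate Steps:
l(M) = -5 - 5*M² (l(M) = (M² + 1)*(-5) = (1 + M²)*(-5) = -5 - 5*M²)
k(D) = D³
n = 23 (n = -2 + 25 = 23)
C(B, f) = 25 (C(B, f) = -(-5 - 5*2²) = -(-5 - 5*4) = -(-5 - 20) = -1*(-25) = 25)
n*(C(k(-2), -4) - 75) = 23*(25 - 75) = 23*(-50) = -1150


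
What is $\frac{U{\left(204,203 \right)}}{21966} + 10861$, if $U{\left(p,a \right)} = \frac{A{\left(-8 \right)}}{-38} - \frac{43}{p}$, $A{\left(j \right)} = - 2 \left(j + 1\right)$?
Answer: $\frac{924707883731}{85140216} \approx 10861.0$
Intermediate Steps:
$A{\left(j \right)} = -2 - 2 j$ ($A{\left(j \right)} = - 2 \left(1 + j\right) = -2 - 2 j$)
$U{\left(p,a \right)} = - \frac{7}{19} - \frac{43}{p}$ ($U{\left(p,a \right)} = \frac{-2 - -16}{-38} - \frac{43}{p} = \left(-2 + 16\right) \left(- \frac{1}{38}\right) - \frac{43}{p} = 14 \left(- \frac{1}{38}\right) - \frac{43}{p} = - \frac{7}{19} - \frac{43}{p}$)
$\frac{U{\left(204,203 \right)}}{21966} + 10861 = \frac{- \frac{7}{19} - \frac{43}{204}}{21966} + 10861 = \left(- \frac{7}{19} - \frac{43}{204}\right) \frac{1}{21966} + 10861 = \left(- \frac{2245}{3876}\right) \frac{1}{21966} + 10861 = - \frac{2245}{85140216} + 10861 = \frac{924707883731}{85140216}$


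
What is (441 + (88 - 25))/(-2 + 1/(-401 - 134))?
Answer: -4280/17 ≈ -251.76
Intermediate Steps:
(441 + (88 - 25))/(-2 + 1/(-401 - 134)) = (441 + 63)/(-2 + 1/(-535)) = 504/(-2 - 1/535) = 504/(-1071/535) = 504*(-535/1071) = -4280/17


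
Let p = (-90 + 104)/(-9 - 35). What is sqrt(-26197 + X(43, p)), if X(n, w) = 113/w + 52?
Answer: I*sqrt(1298507)/7 ≈ 162.79*I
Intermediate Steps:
p = -7/22 (p = 14/(-44) = 14*(-1/44) = -7/22 ≈ -0.31818)
X(n, w) = 52 + 113/w
sqrt(-26197 + X(43, p)) = sqrt(-26197 + (52 + 113/(-7/22))) = sqrt(-26197 + (52 + 113*(-22/7))) = sqrt(-26197 + (52 - 2486/7)) = sqrt(-26197 - 2122/7) = sqrt(-185501/7) = I*sqrt(1298507)/7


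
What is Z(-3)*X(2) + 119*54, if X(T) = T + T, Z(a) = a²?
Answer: 6462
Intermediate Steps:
X(T) = 2*T
Z(-3)*X(2) + 119*54 = (-3)²*(2*2) + 119*54 = 9*4 + 6426 = 36 + 6426 = 6462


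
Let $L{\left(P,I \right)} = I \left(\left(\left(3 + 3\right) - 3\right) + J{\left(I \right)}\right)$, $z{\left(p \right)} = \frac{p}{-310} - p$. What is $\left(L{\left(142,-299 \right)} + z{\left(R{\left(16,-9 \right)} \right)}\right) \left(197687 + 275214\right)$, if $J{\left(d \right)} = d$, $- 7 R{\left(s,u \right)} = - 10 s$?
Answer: $\frac{9079884577192}{217} \approx 4.1843 \cdot 10^{10}$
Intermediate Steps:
$R{\left(s,u \right)} = \frac{10 s}{7}$ ($R{\left(s,u \right)} = - \frac{\left(-10\right) s}{7} = \frac{10 s}{7}$)
$z{\left(p \right)} = - \frac{311 p}{310}$ ($z{\left(p \right)} = p \left(- \frac{1}{310}\right) - p = - \frac{p}{310} - p = - \frac{311 p}{310}$)
$L{\left(P,I \right)} = I \left(3 + I\right)$ ($L{\left(P,I \right)} = I \left(\left(\left(3 + 3\right) - 3\right) + I\right) = I \left(\left(6 - 3\right) + I\right) = I \left(3 + I\right)$)
$\left(L{\left(142,-299 \right)} + z{\left(R{\left(16,-9 \right)} \right)}\right) \left(197687 + 275214\right) = \left(- 299 \left(3 - 299\right) - \frac{311 \cdot \frac{10}{7} \cdot 16}{310}\right) \left(197687 + 275214\right) = \left(\left(-299\right) \left(-296\right) - \frac{4976}{217}\right) 472901 = \left(88504 - \frac{4976}{217}\right) 472901 = \frac{19200392}{217} \cdot 472901 = \frac{9079884577192}{217}$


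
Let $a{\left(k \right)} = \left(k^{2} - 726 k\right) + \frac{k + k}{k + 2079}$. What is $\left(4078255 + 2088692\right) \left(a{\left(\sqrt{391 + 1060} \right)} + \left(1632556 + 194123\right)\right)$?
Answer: $\frac{24356251782752908353}{2160395} - \frac{9672515281828377 \sqrt{1451}}{2160395} \approx 1.1103 \cdot 10^{13}$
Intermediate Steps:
$a{\left(k \right)} = k^{2} - 726 k + \frac{2 k}{2079 + k}$ ($a{\left(k \right)} = \left(k^{2} - 726 k\right) + \frac{2 k}{2079 + k} = k^{2} - 726 k + \frac{2 k}{2079 + k}$)
$\left(4078255 + 2088692\right) \left(a{\left(\sqrt{391 + 1060} \right)} + \left(1632556 + 194123\right)\right) = \left(4078255 + 2088692\right) \left(\frac{\sqrt{391 + 1060} \left(-1509352 + \left(\sqrt{391 + 1060}\right)^{2} + 1353 \sqrt{391 + 1060}\right)}{2079 + \sqrt{391 + 1060}} + \left(1632556 + 194123\right)\right) = 6166947 \left(\frac{\sqrt{1451} \left(-1509352 + \left(\sqrt{1451}\right)^{2} + 1353 \sqrt{1451}\right)}{2079 + \sqrt{1451}} + 1826679\right) = 6166947 \left(\frac{\sqrt{1451} \left(-1509352 + 1451 + 1353 \sqrt{1451}\right)}{2079 + \sqrt{1451}} + 1826679\right) = 6166947 \left(\frac{\sqrt{1451} \left(-1507901 + 1353 \sqrt{1451}\right)}{2079 + \sqrt{1451}} + 1826679\right) = 6166947 \left(1826679 + \frac{\sqrt{1451} \left(-1507901 + 1353 \sqrt{1451}\right)}{2079 + \sqrt{1451}}\right) = 11265032579013 + \frac{6166947 \sqrt{1451} \left(-1507901 + 1353 \sqrt{1451}\right)}{2079 + \sqrt{1451}}$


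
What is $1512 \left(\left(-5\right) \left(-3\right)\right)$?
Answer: $22680$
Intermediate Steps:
$1512 \left(\left(-5\right) \left(-3\right)\right) = 1512 \cdot 15 = 22680$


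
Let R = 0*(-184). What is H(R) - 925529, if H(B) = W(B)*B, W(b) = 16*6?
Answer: -925529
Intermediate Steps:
W(b) = 96
R = 0
H(B) = 96*B
H(R) - 925529 = 96*0 - 925529 = 0 - 925529 = -925529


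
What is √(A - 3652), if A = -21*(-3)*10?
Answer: I*√3022 ≈ 54.973*I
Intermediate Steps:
A = 630 (A = 63*10 = 630)
√(A - 3652) = √(630 - 3652) = √(-3022) = I*√3022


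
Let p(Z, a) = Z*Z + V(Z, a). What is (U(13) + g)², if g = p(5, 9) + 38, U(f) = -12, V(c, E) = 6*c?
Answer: 6561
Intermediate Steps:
p(Z, a) = Z² + 6*Z (p(Z, a) = Z*Z + 6*Z = Z² + 6*Z)
g = 93 (g = 5*(6 + 5) + 38 = 5*11 + 38 = 55 + 38 = 93)
(U(13) + g)² = (-12 + 93)² = 81² = 6561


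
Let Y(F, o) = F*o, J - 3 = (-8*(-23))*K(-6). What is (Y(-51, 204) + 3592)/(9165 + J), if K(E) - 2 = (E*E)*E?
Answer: 1703/7552 ≈ 0.22550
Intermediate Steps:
K(E) = 2 + E³ (K(E) = 2 + (E*E)*E = 2 + E²*E = 2 + E³)
J = -39373 (J = 3 + (-8*(-23))*(2 + (-6)³) = 3 + 184*(2 - 216) = 3 + 184*(-214) = 3 - 39376 = -39373)
(Y(-51, 204) + 3592)/(9165 + J) = (-51*204 + 3592)/(9165 - 39373) = (-10404 + 3592)/(-30208) = -6812*(-1/30208) = 1703/7552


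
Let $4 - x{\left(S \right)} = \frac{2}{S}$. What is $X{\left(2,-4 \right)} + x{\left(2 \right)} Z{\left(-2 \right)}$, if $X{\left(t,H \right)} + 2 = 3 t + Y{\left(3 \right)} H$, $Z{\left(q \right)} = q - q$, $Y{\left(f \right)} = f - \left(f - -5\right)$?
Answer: $24$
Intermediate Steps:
$Y{\left(f \right)} = -5$ ($Y{\left(f \right)} = f - \left(f + 5\right) = f - \left(5 + f\right) = -5$)
$x{\left(S \right)} = 4 - \frac{2}{S}$
$Z{\left(q \right)} = 0$
$X{\left(t,H \right)} = -2 - 5 H + 3 t$ ($X{\left(t,H \right)} = -2 - \left(- 3 t + 5 H\right) = -2 - 5 H + 3 t$)
$X{\left(2,-4 \right)} + x{\left(2 \right)} Z{\left(-2 \right)} = \left(-2 - -20 + 3 \cdot 2\right) + \left(4 - \frac{2}{2}\right) 0 = \left(-2 + 20 + 6\right) + \left(4 - 1\right) 0 = 24 + \left(4 - 1\right) 0 = 24 + 3 \cdot 0 = 24 + 0 = 24$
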